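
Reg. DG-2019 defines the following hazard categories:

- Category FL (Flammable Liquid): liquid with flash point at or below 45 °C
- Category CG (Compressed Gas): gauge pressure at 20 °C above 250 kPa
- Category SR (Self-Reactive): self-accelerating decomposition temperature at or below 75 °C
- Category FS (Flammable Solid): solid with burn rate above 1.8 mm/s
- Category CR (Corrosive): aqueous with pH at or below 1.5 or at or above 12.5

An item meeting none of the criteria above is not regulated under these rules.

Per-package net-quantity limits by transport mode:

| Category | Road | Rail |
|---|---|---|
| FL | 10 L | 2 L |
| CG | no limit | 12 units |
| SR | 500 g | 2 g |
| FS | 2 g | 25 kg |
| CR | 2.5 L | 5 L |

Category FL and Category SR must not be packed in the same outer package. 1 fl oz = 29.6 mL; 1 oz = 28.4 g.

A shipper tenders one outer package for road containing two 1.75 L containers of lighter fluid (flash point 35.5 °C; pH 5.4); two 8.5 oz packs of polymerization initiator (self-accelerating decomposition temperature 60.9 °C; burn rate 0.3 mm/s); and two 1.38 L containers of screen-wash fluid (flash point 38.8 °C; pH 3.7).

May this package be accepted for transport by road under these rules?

Lighter fluid: flash point 35.5 °C ≤ 45 °C → Category FL (Flammable Liquid).
Polymerization initiator: self-accelerating decomposition temperature 60.9 °C ≤ 75 °C → Category SR (Self-Reactive).
Flash point 38.8 °C meets the Category FL criterion (Flammable Liquid), so the screen-wash fluid is Category FL.
Total Category FL: (two 1.75 L containers = 3.5 L) + (two 1.38 L containers = 2.76 L) = 6.26 L.
That is within the Category FL road limit of 10 L.
Category SR quantity: two 8.5 oz packs = 482.8 g.
482.8 g is within the road limit of 500 g for Category SR.
Category FL and Category SR may not share an outer package.

No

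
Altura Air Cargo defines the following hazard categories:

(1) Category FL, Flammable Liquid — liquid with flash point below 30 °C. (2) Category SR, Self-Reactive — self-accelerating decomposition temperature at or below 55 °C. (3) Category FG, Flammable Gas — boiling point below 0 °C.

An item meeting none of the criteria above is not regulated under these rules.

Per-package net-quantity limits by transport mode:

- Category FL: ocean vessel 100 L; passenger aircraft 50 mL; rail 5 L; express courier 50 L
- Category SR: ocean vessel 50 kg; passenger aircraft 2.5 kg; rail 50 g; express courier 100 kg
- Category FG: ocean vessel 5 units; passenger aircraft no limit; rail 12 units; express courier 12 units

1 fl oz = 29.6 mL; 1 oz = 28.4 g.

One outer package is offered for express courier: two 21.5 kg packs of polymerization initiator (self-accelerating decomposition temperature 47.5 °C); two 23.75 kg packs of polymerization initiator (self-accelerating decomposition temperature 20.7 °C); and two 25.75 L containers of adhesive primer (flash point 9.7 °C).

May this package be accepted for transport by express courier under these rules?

No

With self-accelerating decomposition temperature 47.5 °C (≤ 55 °C), the polymerization initiator falls in Category SR.
With self-accelerating decomposition temperature 20.7 °C (≤ 55 °C), the polymerization initiator falls in Category SR.
Flash point 9.7 °C meets the Category FL criterion (Flammable Liquid), so the adhesive primer is Category FL.
Category SR net quantity: (two 21.5 kg packs = 43 kg) + (two 23.75 kg packs = 47.5 kg) = 90.5 kg.
90.5 kg is within the express courier limit of 100 kg for Category SR.
Category FL quantity: two 25.75 L containers = 51.5 L.
That exceeds the Category FL express courier limit of 50 L.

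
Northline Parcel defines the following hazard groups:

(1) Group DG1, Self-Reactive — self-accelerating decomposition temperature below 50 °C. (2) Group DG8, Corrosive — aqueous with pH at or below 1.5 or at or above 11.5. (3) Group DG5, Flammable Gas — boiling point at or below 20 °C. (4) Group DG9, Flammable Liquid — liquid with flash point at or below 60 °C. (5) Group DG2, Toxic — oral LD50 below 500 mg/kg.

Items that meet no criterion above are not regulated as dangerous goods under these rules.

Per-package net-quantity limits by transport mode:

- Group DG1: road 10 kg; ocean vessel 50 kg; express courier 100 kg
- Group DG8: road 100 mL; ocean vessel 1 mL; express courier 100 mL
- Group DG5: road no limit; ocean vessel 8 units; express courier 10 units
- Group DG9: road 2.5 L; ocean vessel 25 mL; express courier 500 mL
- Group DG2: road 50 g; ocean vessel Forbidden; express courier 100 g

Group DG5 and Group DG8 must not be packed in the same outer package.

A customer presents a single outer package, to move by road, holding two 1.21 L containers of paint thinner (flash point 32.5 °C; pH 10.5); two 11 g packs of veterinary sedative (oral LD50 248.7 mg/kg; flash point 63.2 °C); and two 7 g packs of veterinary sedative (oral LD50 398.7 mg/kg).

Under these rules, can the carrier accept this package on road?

Yes

Flash point 32.5 °C meets the Group DG9 criterion (Flammable Liquid), so the paint thinner is Group DG9.
Veterinary sedative: oral LD50 248.7 mg/kg < 500 mg/kg → Group DG2 (Toxic).
Oral LD50 398.7 mg/kg meets the Group DG2 criterion (Toxic), so the veterinary sedative is Group DG2.
Group DG2 net quantity: (two 11 g packs = 22 g) + (two 7 g packs = 14 g) = 36 g.
36 g ≤ 50 g (road limit, Group DG2) — within limit.
Group DG9 quantity: two 1.21 L containers = 2.42 L.
That is within the Group DG9 road limit of 2.5 L.
The segregation rule (Group DG5 with Group DG8) does not apply to Group DG2 with Group DG9.
Every hazard group is within its road limit and no segregation rule is violated.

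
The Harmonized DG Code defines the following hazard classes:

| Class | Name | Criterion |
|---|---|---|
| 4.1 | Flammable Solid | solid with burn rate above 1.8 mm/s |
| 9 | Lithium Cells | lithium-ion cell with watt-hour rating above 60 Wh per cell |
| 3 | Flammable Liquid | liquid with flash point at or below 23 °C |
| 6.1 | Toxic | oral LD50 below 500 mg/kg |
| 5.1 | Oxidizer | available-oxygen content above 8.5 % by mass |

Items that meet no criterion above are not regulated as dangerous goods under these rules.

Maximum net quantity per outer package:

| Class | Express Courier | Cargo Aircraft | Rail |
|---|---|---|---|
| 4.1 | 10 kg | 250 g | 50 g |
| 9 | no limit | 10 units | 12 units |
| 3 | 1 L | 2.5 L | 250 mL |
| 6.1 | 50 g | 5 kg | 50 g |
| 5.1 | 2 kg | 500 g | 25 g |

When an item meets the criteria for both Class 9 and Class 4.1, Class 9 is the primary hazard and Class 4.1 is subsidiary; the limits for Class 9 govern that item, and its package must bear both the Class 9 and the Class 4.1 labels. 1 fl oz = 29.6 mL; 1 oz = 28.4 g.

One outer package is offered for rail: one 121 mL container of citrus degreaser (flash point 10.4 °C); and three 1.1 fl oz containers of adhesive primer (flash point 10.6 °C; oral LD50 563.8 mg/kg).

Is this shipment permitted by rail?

Yes

Citrus degreaser: flash point 10.4 °C ≤ 23 °C → Class 3 (Flammable Liquid).
Flash point 10.6 °C meets the Class 3 criterion (Flammable Liquid), so the adhesive primer is Class 3.
Class 3 net quantity: 121 mL + (three 1.1 fl oz containers = 97.68 mL) = 218.68 mL.
218.68 mL is within the rail limit of 250 mL for Class 3.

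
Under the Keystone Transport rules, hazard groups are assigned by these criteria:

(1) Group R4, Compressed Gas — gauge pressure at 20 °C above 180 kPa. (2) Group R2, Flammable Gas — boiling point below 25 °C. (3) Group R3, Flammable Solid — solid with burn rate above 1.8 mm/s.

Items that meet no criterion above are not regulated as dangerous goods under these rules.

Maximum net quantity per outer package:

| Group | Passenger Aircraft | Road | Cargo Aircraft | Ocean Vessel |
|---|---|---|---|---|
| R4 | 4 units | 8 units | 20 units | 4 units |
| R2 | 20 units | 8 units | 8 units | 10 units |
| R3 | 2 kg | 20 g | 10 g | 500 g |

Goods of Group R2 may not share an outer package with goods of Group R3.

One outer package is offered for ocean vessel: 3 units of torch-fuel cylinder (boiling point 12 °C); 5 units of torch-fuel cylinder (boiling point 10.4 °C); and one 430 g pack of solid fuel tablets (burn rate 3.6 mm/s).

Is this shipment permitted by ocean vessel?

Boiling point 12 °C meets the Group R2 criterion (Flammable Gas), so the torch-fuel cylinder is Group R2.
Boiling point 10.4 °C meets the Group R2 criterion (Flammable Gas), so the torch-fuel cylinder is Group R2.
The solid fuel tablets have burn rate 3.6 mm/s, which is > 1.8 mm/s, so they are Group R3 (Flammable Solid).
Group R2 net quantity: 3 units + 5 units = 8 units.
8 units ≤ 10 units (ocean vessel limit, Group R2) — within limit.
Group R3 quantity: 430 g.
That is within the Group R3 ocean vessel limit of 500 g.
Group R2 and Group R3 may not share an outer package.

No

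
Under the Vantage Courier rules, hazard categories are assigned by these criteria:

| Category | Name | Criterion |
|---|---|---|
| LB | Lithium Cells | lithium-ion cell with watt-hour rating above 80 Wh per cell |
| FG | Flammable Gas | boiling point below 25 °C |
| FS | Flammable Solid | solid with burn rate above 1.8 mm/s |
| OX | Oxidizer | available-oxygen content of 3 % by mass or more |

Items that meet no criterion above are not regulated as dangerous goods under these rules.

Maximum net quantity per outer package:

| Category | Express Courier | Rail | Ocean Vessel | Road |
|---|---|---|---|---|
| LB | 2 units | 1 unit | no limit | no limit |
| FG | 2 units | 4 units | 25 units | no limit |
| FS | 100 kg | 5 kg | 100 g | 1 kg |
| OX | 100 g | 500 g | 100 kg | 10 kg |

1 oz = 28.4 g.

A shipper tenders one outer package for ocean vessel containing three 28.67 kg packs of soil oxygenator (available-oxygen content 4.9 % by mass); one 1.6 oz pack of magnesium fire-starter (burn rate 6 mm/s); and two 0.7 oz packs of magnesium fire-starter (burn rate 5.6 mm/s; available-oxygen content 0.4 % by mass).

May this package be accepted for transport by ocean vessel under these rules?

Yes

With available-oxygen content 4.9 % by mass (≥ 3 % by mass), the soil oxygenator falls in Category OX.
Burn rate 6 mm/s meets the Category FS criterion (Flammable Solid), so the magnesium fire-starter is Category FS.
With burn rate 5.6 mm/s (> 1.8 mm/s), the magnesium fire-starter falls in Category FS.
Category OX quantity: three 28.67 kg packs = 86.01 kg.
86.01 kg ≤ 100 kg (ocean vessel limit, Category OX) — within limit.
Category FS net quantity: (one 1.6 oz pack = 45.44 g) + (two 0.7 oz packs = 39.76 g) = 85.2 g.
85.2 g is within the ocean vessel limit of 100 g for Category FS.
Every hazard category is within its ocean vessel limit and no segregation rule is violated.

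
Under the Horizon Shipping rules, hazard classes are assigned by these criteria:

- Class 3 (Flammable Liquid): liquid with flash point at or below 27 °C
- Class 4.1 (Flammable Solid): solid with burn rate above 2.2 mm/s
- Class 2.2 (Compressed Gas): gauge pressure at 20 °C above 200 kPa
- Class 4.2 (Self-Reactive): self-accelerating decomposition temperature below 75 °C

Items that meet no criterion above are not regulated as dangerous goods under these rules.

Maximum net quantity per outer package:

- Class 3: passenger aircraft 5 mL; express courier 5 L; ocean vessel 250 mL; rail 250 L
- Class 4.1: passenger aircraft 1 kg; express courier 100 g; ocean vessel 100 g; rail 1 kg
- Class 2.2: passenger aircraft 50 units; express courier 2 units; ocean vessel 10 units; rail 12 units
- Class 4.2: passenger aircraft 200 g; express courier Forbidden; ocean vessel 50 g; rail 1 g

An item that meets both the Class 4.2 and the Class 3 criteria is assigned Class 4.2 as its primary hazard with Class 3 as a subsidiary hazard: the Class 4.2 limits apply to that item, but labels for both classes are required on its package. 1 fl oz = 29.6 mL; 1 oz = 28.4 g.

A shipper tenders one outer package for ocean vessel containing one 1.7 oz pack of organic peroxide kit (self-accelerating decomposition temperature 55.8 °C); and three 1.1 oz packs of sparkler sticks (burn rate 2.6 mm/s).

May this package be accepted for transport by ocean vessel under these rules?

Yes

Organic peroxide kit: self-accelerating decomposition temperature 55.8 °C < 75 °C → Class 4.2 (Self-Reactive).
The sparkler sticks have burn rate 2.6 mm/s, which is > 2.2 mm/s, so they are Class 4.1 (Flammable Solid).
Class 4.1 quantity: three 1.1 oz packs = 93.72 g.
93.72 g ≤ 100 g (ocean vessel limit, Class 4.1) — within limit.
Class 4.2 quantity: one 1.7 oz pack = 48.28 g.
That is within the Class 4.2 ocean vessel limit of 50 g.
Every hazard class is within its ocean vessel limit and no segregation rule is violated.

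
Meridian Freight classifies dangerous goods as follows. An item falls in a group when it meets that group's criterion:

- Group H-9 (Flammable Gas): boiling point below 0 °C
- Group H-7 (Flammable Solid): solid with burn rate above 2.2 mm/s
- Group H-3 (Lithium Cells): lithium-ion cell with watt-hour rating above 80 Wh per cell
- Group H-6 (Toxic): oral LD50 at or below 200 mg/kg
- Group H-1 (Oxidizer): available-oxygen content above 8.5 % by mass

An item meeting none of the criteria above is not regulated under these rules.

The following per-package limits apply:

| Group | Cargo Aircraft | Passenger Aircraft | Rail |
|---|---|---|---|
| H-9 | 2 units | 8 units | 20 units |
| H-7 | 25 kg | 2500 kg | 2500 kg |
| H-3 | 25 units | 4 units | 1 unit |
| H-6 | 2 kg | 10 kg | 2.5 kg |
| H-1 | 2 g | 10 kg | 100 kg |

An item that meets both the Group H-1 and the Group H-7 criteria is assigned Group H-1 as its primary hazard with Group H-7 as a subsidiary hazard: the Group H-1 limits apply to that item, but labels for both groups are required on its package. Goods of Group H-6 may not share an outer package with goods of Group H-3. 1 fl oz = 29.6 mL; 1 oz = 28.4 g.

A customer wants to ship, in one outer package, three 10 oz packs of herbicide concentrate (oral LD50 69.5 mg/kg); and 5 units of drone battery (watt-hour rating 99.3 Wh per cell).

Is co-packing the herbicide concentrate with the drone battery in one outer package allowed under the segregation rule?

The herbicide concentrate has oral LD50 69.5 mg/kg, which is ≤ 200 mg/kg, so it is Group H-6 (Toxic).
Drone battery: watt-hour rating 99.3 Wh per cell > 80 Wh per cell → Group H-3 (Lithium Cells).
Group H-6 and Group H-3 may not share an outer package.

No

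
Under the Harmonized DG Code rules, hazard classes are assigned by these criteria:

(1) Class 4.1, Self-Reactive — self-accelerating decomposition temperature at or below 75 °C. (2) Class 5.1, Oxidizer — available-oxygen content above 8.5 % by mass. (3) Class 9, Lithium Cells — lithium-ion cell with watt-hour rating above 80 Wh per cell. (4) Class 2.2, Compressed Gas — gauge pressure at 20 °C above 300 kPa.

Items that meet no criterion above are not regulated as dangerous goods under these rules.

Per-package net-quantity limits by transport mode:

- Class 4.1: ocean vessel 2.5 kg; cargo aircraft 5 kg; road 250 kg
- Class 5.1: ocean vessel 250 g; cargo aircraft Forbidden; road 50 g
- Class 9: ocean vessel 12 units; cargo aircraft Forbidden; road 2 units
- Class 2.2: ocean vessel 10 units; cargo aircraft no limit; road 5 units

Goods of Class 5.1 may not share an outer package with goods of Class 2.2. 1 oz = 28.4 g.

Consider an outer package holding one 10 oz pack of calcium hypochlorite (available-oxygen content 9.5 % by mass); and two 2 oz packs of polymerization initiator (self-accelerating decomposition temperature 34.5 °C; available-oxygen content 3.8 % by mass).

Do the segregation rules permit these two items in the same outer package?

Yes

The calcium hypochlorite has available-oxygen content 9.5 % by mass, which is > 8.5 % by mass, so it is Class 5.1 (Oxidizer).
Self-accelerating decomposition temperature 34.5 °C meets the Class 4.1 criterion (Self-Reactive), so the polymerization initiator is Class 4.1.
No segregation rule bars Class 5.1 with Class 4.1.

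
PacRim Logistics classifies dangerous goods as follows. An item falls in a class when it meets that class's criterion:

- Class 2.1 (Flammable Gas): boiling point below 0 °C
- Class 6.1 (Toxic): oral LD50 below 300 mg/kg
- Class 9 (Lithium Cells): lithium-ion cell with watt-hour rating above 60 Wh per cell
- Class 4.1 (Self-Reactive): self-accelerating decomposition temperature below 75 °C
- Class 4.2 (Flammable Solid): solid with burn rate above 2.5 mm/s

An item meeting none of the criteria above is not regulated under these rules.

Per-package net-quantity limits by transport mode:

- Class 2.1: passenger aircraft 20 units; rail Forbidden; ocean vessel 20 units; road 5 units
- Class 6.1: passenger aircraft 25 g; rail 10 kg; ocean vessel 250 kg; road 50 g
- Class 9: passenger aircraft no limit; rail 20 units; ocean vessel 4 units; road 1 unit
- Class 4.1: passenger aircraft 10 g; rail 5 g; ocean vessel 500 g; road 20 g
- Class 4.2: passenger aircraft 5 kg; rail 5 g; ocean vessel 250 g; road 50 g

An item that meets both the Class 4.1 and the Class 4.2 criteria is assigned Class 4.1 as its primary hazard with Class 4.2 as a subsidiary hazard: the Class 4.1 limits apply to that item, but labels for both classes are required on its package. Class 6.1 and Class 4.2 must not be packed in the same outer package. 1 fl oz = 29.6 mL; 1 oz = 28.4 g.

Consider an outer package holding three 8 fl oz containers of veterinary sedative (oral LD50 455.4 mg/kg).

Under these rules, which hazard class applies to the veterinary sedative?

oral LD50 455.4 mg/kg is not below 300 mg/kg, so Class 6.1 does not apply.
No criterion is met, so the item is not regulated.

Not regulated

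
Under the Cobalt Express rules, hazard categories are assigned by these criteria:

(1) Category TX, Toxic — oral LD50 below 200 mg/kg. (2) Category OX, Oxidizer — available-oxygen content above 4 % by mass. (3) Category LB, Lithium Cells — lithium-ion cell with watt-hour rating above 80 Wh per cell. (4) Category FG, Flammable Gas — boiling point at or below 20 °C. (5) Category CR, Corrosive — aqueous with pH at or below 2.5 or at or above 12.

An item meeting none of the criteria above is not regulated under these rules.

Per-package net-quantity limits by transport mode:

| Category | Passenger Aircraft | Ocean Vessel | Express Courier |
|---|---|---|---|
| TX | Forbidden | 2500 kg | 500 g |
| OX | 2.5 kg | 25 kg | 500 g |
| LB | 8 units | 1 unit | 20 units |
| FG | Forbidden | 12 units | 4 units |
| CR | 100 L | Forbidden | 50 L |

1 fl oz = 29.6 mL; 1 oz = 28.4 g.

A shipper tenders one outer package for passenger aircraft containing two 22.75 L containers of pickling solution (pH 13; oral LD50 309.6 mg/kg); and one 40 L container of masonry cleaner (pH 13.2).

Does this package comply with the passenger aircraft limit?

Pickling solution: pH 13 ≥ 12 → Category CR (Corrosive).
With pH 13.2 (≥ 12), the masonry cleaner falls in Category CR.
Total Category CR: (two 22.75 L containers = 45.5 L) + 40 L = 85.5 L.
That is within the Category CR passenger aircraft limit of 100 L.

Yes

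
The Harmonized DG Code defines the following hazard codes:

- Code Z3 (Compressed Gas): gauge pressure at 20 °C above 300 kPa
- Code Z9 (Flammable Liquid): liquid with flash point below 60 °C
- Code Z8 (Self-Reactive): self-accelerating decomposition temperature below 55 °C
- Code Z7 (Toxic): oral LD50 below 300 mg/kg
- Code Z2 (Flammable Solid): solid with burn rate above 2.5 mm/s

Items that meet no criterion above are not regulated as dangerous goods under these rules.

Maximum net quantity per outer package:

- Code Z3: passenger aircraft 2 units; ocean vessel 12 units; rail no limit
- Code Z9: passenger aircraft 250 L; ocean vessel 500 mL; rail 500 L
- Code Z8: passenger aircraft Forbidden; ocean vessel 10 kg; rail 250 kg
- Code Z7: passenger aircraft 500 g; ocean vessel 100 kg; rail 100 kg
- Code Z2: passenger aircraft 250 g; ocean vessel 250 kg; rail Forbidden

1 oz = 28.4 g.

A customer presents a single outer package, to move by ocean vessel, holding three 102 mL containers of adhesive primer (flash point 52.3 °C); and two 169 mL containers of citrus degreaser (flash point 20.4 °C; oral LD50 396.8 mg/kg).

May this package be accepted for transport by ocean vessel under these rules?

The adhesive primer has flash point 52.3 °C, which is < 60 °C, so it is Code Z9 (Flammable Liquid).
The citrus degreaser has flash point 20.4 °C, which is < 60 °C, so it is Code Z9 (Flammable Liquid).
Code Z9 net quantity: (three 102 mL containers = 306 mL) + (two 169 mL containers = 338 mL) = 644 mL.
644 mL exceeds the ocean vessel limit of 500 mL for Code Z9.

No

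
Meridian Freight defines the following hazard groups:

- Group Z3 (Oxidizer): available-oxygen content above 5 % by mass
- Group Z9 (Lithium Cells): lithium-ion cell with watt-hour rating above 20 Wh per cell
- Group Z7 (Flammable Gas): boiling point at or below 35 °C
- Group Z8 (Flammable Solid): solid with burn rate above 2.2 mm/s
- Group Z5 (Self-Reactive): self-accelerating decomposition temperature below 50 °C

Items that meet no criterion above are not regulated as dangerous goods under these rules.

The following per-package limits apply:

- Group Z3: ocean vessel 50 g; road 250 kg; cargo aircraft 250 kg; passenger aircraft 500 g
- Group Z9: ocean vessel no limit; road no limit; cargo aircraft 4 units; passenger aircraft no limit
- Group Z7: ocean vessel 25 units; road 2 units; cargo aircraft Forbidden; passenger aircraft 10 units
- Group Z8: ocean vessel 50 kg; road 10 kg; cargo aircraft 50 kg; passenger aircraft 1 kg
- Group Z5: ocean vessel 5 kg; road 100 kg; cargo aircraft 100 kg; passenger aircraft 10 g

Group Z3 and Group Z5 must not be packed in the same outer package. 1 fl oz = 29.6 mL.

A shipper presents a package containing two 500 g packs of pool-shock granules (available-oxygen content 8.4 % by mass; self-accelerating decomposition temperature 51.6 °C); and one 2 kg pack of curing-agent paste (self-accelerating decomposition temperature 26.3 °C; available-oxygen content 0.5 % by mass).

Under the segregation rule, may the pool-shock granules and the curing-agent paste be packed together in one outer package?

No

The pool-shock granules have available-oxygen content 8.4 % by mass, which is > 5 % by mass, so they are Group Z3 (Oxidizer).
The curing-agent paste has self-accelerating decomposition temperature 26.3 °C, which is < 50 °C, so it is Group Z5 (Self-Reactive).
Group Z3 and Group Z5 may not share an outer package.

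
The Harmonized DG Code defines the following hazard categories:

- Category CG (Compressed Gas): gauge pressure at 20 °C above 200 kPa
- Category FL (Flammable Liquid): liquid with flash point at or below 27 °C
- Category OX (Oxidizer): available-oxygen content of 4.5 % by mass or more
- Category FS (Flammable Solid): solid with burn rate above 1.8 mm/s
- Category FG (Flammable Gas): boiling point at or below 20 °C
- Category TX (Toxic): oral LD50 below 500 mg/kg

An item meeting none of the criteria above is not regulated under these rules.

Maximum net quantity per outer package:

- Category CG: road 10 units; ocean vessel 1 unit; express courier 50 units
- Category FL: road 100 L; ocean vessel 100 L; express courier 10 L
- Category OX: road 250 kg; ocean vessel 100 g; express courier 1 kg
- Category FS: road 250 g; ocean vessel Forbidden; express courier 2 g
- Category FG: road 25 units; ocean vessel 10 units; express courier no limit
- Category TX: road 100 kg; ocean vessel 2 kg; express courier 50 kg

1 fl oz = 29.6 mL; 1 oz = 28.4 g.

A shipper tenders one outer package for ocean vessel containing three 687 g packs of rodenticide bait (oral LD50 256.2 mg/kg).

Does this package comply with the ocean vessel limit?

The rodenticide bait has oral LD50 256.2 mg/kg, which is < 500 mg/kg, so it is Category TX (Toxic).
Category TX quantity: three 687 g packs = 2.061 kg.
That exceeds the Category TX ocean vessel limit of 2 kg.

No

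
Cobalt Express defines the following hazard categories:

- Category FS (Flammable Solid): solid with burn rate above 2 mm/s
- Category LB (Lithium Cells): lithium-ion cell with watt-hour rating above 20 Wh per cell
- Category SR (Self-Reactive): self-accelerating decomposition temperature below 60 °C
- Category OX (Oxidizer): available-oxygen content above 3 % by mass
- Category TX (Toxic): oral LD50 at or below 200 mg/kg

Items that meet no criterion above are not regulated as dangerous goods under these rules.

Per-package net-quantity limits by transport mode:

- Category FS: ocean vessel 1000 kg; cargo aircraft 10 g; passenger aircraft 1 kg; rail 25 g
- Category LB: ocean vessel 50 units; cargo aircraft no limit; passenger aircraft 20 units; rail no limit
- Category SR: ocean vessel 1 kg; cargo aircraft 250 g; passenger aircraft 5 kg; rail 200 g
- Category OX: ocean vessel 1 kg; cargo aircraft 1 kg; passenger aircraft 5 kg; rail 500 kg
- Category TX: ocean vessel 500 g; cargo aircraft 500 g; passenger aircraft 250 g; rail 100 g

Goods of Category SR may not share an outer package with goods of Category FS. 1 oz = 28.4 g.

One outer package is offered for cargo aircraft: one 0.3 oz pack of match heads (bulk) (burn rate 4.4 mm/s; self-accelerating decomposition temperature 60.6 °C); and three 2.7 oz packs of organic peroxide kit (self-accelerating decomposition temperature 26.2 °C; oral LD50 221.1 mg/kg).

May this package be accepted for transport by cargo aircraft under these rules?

Match heads (bulk): burn rate 4.4 mm/s > 2 mm/s → Category FS (Flammable Solid).
Organic peroxide kit: self-accelerating decomposition temperature 26.2 °C < 60 °C → Category SR (Self-Reactive).
Category SR quantity: three 2.7 oz packs = 230.04 g.
230.04 g is within the cargo aircraft limit of 250 g for Category SR.
Category FS quantity: one 0.3 oz pack = 8.52 g.
That is within the Category FS cargo aircraft limit of 10 g.
Category SR and Category FS may not share an outer package.

No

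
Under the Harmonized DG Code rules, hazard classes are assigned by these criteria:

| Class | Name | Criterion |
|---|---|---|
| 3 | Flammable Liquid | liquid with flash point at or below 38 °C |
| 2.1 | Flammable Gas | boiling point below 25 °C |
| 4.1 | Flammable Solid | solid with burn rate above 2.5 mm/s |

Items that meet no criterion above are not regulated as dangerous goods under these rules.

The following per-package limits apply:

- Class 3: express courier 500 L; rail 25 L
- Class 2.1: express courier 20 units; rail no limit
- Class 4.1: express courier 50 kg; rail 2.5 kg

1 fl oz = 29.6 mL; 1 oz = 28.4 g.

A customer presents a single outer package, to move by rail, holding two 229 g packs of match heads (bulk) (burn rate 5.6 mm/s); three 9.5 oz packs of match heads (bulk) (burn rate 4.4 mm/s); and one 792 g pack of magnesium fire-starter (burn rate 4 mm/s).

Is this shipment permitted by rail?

Yes

Burn rate 5.6 mm/s meets the Class 4.1 criterion (Flammable Solid), so the match heads (bulk) are Class 4.1.
With burn rate 4.4 mm/s (> 2.5 mm/s), the match heads (bulk) fall in Class 4.1.
The magnesium fire-starter has burn rate 4 mm/s, which is > 2.5 mm/s, so it is Class 4.1 (Flammable Solid).
Class 4.1 net quantity: (two 229 g packs = 458 g) + (three 9.5 oz packs = 809.4 g) + 792 g = 2059.4 g.
That is within the Class 4.1 rail limit of 2.5 kg.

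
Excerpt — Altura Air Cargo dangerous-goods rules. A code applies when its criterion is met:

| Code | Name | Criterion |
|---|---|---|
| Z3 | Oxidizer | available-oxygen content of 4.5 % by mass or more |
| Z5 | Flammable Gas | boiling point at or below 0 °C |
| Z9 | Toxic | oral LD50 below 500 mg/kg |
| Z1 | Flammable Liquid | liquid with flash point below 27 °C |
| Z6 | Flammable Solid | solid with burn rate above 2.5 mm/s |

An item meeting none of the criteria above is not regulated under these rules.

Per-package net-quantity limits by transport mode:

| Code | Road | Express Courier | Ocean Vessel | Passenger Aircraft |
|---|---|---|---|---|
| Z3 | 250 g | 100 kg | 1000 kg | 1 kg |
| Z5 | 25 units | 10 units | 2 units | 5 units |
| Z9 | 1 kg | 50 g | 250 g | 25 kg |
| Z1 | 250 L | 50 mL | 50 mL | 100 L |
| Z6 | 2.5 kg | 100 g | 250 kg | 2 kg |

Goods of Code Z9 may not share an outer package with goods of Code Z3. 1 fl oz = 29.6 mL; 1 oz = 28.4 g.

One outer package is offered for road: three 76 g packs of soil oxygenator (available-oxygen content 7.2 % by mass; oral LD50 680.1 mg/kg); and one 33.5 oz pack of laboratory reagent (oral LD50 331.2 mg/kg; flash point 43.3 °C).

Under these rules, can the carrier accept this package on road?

No

With available-oxygen content 7.2 % by mass (≥ 4.5 % by mass), the soil oxygenator falls in Code Z3.
Laboratory reagent: oral LD50 331.2 mg/kg < 500 mg/kg → Code Z9 (Toxic).
Code Z9 quantity: one 33.5 oz pack = 951.4 g.
951.4 g is within the road limit of 1 kg for Code Z9.
Code Z3 quantity: three 76 g packs = 228 g.
That is within the Code Z3 road limit of 250 g.
Code Z9 and Code Z3 may not share an outer package.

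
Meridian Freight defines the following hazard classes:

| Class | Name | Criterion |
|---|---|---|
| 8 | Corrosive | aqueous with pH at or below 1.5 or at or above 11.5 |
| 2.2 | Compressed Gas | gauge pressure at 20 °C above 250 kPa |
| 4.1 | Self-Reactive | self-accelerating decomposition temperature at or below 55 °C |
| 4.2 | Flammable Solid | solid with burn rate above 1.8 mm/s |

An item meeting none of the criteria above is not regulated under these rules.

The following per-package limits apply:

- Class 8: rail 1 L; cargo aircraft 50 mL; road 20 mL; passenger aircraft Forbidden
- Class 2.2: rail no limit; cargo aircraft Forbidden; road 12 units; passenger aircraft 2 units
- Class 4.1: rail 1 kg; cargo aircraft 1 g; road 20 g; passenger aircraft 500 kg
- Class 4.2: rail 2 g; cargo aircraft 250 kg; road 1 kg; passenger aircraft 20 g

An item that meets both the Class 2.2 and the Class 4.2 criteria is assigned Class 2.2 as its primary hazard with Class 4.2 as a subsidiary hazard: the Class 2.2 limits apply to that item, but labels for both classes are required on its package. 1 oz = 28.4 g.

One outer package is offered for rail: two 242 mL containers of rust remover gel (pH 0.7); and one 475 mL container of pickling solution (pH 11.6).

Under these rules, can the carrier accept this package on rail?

Yes

The rust remover gel has pH 0.7, which is ≤ 1.5, so it is Class 8 (Corrosive).
Pickling solution: pH 11.6 ≥ 11.5 → Class 8 (Corrosive).
Total Class 8: (two 242 mL containers = 484 mL) + 475 mL = 959 mL.
959 mL is within the rail limit of 1 L for Class 8.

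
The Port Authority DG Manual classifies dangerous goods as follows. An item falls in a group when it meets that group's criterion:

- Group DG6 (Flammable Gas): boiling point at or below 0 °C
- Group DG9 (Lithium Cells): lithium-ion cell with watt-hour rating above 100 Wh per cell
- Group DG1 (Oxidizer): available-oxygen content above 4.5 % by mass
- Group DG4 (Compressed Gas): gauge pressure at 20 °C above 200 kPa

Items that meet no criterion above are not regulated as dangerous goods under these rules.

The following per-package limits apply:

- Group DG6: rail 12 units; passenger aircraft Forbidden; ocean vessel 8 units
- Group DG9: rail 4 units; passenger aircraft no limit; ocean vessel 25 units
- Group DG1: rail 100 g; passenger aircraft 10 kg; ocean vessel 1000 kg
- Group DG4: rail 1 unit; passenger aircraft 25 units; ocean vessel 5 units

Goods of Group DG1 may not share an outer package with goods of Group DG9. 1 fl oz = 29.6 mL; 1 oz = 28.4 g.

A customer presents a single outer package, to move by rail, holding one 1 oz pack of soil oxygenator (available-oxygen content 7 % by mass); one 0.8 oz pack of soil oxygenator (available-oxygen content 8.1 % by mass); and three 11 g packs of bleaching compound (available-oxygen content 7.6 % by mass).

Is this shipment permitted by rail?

Yes

The soil oxygenator has available-oxygen content 7 % by mass, which is > 4.5 % by mass, so it is Group DG1 (Oxidizer).
Available-oxygen content 8.1 % by mass meets the Group DG1 criterion (Oxidizer), so the soil oxygenator is Group DG1.
Available-oxygen content 7.6 % by mass meets the Group DG1 criterion (Oxidizer), so the bleaching compound is Group DG1.
Total Group DG1: (one 1 oz pack = 28.4 g) + (one 0.8 oz pack = 22.72 g) + (three 11 g packs = 33 g) = 84.12 g.
84.12 g ≤ 100 g (rail limit, Group DG1) — within limit.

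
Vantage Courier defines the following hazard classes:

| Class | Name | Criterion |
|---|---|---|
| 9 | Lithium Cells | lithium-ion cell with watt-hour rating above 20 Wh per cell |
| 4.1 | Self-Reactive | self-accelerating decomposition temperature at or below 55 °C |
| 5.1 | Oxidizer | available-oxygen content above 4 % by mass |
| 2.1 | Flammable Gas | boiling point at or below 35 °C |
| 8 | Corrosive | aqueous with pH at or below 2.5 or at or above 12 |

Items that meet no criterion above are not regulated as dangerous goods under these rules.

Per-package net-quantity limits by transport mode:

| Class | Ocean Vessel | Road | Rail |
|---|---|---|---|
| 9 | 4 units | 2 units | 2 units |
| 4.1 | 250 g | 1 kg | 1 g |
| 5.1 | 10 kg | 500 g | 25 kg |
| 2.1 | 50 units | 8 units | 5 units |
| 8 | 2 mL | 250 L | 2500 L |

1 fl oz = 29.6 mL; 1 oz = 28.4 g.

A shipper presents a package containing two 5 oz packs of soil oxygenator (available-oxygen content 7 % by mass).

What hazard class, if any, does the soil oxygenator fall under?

Class 5.1

With available-oxygen content 7 % by mass (> 4 % by mass), the soil oxygenator falls in Class 5.1.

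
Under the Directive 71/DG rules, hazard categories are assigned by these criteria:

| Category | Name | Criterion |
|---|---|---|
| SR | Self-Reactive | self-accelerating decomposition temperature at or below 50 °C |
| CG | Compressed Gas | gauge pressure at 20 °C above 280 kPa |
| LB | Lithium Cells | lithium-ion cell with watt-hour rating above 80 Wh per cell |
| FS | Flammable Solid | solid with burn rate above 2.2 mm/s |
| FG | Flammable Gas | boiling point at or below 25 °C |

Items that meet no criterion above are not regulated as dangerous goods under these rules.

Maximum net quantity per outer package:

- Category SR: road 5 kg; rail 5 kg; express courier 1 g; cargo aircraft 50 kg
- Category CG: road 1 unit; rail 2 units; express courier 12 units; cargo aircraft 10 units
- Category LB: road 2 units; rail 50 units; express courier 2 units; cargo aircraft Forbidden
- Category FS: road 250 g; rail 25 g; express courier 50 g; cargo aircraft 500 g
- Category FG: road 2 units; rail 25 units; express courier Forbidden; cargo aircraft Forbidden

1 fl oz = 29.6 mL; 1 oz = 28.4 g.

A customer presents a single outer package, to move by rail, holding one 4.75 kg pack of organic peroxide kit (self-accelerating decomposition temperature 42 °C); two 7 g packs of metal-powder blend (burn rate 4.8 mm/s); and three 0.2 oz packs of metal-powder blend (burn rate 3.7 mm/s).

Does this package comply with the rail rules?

With self-accelerating decomposition temperature 42 °C (≤ 50 °C), the organic peroxide kit falls in Category SR.
Metal-powder blend: burn rate 4.8 mm/s > 2.2 mm/s → Category FS (Flammable Solid).
Burn rate 3.7 mm/s meets the Category FS criterion (Flammable Solid), so the metal-powder blend is Category FS.
Category FS net quantity: (two 7 g packs = 14 g) + (three 0.2 oz packs = 17.04 g) = 31.04 g.
31.04 g exceeds the rail limit of 25 g for Category FS.
Category SR quantity: 4.75 kg.
That is within the Category SR rail limit of 5 kg.

No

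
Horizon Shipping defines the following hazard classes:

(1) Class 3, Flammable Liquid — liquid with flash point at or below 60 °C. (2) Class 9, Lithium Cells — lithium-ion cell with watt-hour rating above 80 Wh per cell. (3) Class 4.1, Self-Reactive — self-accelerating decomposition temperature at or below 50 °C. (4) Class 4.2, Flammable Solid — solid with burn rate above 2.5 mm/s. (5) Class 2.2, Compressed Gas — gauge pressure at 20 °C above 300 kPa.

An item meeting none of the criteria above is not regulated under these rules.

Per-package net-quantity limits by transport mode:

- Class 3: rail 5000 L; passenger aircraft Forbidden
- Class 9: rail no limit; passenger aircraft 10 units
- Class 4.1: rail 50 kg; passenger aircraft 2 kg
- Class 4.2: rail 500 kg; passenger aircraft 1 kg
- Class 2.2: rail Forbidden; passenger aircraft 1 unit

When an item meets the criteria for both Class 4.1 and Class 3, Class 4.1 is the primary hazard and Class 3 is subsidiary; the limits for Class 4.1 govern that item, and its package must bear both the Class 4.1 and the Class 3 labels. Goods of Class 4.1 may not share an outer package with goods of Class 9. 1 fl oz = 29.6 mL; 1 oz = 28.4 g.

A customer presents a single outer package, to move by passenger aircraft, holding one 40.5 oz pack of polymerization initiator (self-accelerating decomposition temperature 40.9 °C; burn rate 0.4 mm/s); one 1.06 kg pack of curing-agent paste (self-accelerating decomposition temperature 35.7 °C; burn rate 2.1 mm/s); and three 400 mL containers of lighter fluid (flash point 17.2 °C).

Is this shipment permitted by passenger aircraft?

No

With self-accelerating decomposition temperature 40.9 °C (≤ 50 °C), the polymerization initiator falls in Class 4.1.
Self-accelerating decomposition temperature 35.7 °C meets the Class 4.1 criterion (Self-Reactive), so the curing-agent paste is Class 4.1.
Flash point 17.2 °C meets the Class 3 criterion (Flammable Liquid), so the lighter fluid is Class 3.
Class 3 quantity: three 400 mL containers = 1.2 L.
By passenger aircraft, Class 3 is Forbidden regardless of quantity.
Class 4.1 net quantity: (one 40.5 oz pack = 1150.2 g) + 1.06 kg = 2210.2 g.
2210.2 g > 2 kg (passenger aircraft limit, Class 4.1) — over the limit.
The segregation rule (Class 4.1 with Class 9) does not apply to Class 3 with Class 4.1.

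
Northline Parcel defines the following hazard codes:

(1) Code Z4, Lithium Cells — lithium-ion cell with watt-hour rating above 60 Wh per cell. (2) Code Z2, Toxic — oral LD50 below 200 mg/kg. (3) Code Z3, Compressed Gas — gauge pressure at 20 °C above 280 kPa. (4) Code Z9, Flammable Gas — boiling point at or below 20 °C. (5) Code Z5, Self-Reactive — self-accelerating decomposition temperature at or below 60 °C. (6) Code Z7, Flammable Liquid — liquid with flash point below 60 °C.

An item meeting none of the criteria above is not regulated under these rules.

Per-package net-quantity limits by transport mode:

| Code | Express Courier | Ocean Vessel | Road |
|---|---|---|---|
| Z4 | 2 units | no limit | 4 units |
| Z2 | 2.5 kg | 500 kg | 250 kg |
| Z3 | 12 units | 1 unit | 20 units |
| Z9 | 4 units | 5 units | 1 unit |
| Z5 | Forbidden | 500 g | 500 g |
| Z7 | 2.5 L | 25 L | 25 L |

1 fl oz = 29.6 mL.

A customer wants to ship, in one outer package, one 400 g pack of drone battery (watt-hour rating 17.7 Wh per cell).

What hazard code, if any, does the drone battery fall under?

watt-hour rating 17.7 Wh per cell is not above 60 Wh per cell, so Code Z4 does not apply.
No criterion is met, so the item is not regulated.

Not regulated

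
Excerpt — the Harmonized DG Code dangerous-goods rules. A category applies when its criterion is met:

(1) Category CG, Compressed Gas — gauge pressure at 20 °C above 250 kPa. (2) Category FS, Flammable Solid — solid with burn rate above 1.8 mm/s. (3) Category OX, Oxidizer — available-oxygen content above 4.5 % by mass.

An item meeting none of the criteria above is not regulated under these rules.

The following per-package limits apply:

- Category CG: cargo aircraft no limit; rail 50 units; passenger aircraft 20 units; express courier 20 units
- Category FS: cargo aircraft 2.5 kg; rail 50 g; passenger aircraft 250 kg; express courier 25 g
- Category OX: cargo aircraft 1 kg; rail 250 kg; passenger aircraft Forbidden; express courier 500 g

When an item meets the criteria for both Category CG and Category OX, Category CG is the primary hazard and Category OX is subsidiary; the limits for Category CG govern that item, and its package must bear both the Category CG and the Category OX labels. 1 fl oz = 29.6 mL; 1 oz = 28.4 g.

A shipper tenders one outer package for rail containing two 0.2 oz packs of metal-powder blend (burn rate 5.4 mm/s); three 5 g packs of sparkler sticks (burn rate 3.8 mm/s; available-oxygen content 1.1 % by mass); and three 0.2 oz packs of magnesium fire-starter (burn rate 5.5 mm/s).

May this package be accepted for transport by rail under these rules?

With burn rate 5.4 mm/s (> 1.8 mm/s), the metal-powder blend falls in Category FS.
Burn rate 3.8 mm/s meets the Category FS criterion (Flammable Solid), so the sparkler sticks are Category FS.
With burn rate 5.5 mm/s (> 1.8 mm/s), the magnesium fire-starter falls in Category FS.
Total Category FS: (two 0.2 oz packs = 11.36 g) + (three 5 g packs = 15 g) + (three 0.2 oz packs = 17.04 g) = 43.4 g.
43.4 g ≤ 50 g (rail limit, Category FS) — within limit.

Yes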